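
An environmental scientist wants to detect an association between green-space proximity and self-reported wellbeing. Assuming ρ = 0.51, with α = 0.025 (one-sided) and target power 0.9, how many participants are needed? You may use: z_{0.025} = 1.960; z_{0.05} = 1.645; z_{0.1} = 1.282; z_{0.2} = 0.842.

Fisher's z: C = ½·ln((1+r)/(1−r)) = ½·ln(3.0816) = 0.5627.
n = ((z_{α} + z_β)/C)² + 3.
(1.960 + 1.282) / 0.5627 = 3.242 / 0.5627 = 5.762.
n = 5.762² + 3 = 33.19 + 3 = 36.2.
Round up.

n = 37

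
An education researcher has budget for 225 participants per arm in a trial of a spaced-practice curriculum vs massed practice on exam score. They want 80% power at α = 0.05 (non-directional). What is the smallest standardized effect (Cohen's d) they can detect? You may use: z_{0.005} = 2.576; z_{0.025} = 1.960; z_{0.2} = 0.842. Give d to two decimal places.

For two independent groups of n = 225 each: d_min = (z_{α/2} + z_β)·√(2/n).
z-sum = 1.960 + 0.842 = 2.802.
d_min = 2.802 × √(2/225) = 2.802 × 0.0943 = 0.264.

d_min ≈ 0.26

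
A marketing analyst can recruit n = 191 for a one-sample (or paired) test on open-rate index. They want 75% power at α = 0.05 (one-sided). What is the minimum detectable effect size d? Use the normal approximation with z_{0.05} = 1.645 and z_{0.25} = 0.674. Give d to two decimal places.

d_min ≈ 0.17

For a single sample (or paired design) of n = 191: d_min = (z_{α} + z_β)/√n.
z-sum = 1.645 + 0.674 = 2.319.
d_min = 2.319 / √191 = 2.319 / 13.820 = 0.168.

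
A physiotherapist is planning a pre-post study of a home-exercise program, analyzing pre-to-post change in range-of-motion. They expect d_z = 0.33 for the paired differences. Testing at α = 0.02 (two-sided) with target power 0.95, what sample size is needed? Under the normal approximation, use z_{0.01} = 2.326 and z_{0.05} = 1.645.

n = 145 pairs

For a paired (one-sample on differences) test: n = ((z_{α/2} + z_β) / d)².
z_{α/2} + z_β = 2.326 + 1.645 = 3.971.
n = (3.971 / 0.33)² = 12.033² = 144.80.
Round up.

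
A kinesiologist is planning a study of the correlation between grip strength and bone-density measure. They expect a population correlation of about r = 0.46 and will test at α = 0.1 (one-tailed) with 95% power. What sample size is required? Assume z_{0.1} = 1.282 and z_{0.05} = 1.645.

n = 38

Fisher's z: C = ½·ln((1+r)/(1−r)) = ½·ln(2.7037) = 0.4973.
n = ((z_{α} + z_β)/C)² + 3.
(1.282 + 1.645) / 0.4973 = 2.927 / 0.4973 = 5.886.
n = 5.886² + 3 = 34.64 + 3 = 37.6.
Round up.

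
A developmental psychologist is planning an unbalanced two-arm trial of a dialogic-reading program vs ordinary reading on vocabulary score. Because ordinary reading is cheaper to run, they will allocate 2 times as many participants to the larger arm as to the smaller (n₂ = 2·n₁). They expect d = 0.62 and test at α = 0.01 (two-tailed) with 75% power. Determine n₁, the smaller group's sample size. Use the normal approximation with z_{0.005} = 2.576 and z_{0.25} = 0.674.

With allocation ratio k = n₂/n₁ = 2, Var(x̄₁−x̄₂) = σ²(1/n₁ + 1/(k·n₁)) = σ²·(k+1)/(k·n₁).
So n₁ = (1 + 1/k)·((z_{α/2} + z_β)/d)² = 1.500 × (3.250/0.62)².
n₁ = 1.500 × 27.48 = 41.2.
Round up: n₁ = 42, giving n₂ = 2 × 42 = 84.

n₁ = 42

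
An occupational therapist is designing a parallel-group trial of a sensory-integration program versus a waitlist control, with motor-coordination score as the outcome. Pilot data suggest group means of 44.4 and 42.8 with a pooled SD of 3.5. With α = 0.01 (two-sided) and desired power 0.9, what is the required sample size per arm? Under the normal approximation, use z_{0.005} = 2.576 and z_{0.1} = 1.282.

n = 143 per group

Cohen's d = |M₁ − M₂| / SD_pooled = |44.4 − 42.8| / 3.5 = 1.6 / 3.5 = 0.457.
For two independent groups with equal n: n = 2·((z_{α/2} + z_β) / d)².
z_{α/2} + z_β = 2.576 + 1.282 = 3.858.
n = 2 × (3.858 / 0.457)² = 2 × 8.442² = 2 × 71.27 = 142.5.
Round up to the next whole participant.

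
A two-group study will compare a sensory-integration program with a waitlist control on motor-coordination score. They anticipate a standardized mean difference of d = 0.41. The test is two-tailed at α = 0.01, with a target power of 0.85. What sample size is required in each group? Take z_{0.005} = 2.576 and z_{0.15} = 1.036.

n = 156 per group

For two independent groups with equal n: n = 2·((z_{α/2} + z_β) / d)².
z_{α/2} + z_β = 2.576 + 1.036 = 3.612.
n = 2 × (3.612 / 0.41)² = 2 × 8.810² = 2 × 77.61 = 155.2.
Round up to the next whole participant.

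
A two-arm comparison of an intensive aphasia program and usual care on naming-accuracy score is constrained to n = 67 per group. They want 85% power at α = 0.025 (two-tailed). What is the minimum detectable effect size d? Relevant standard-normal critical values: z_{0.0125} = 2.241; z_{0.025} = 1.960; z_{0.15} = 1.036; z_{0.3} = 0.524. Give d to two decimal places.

For two independent groups of n = 67 each: d_min = (z_{α/2} + z_β)·√(2/n).
z-sum = 2.241 + 1.036 = 3.277.
d_min = 3.277 × √(2/67) = 3.277 × 0.1728 = 0.566.

d_min ≈ 0.57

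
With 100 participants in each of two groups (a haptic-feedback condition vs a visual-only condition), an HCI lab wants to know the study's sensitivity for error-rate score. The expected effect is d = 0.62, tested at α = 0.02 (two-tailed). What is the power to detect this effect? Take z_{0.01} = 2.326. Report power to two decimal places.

For two equal groups, power = Φ(d·√(n/2) − z_{α/2}).
d·√(n/2) = 0.62 × √(100/2) = 0.62 × 7.071 = 4.384.
z_β = 4.384 − 2.326 = 2.058.
Power = Φ(2.058) = 0.980.

power ≈ 0.98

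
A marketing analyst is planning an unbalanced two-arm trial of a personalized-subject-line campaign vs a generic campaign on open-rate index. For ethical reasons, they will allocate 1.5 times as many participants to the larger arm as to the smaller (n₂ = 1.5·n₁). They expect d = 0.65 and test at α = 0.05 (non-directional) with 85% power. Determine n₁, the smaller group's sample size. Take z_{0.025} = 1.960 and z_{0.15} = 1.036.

With allocation ratio k = n₂/n₁ = 1.5, Var(x̄₁−x̄₂) = σ²(1/n₁ + 1/(k·n₁)) = σ²·(k+1)/(k·n₁).
So n₁ = (1 + 1/k)·((z_{α/2} + z_β)/d)² = 1.667 × (2.996/0.65)².
n₁ = 1.667 × 21.25 = 35.4.
Round up: n₁ = 36, giving n₂ = 1.5 × 36 = 54.

n₁ = 36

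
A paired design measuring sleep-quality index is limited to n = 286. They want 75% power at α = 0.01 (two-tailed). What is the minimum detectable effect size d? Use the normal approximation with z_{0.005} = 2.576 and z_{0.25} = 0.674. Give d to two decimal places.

d_min ≈ 0.19

For a single sample (or paired design) of n = 286: d_min = (z_{α/2} + z_β)/√n.
z-sum = 2.576 + 0.674 = 3.250.
d_min = 3.250 / √286 = 3.250 / 16.912 = 0.192.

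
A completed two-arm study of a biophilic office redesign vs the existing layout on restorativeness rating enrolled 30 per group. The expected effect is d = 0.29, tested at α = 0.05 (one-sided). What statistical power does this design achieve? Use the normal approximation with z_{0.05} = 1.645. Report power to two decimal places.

power ≈ 0.30

For two equal groups, power = Φ(d·√(n/2) − z_{α}).
d·√(n/2) = 0.29 × √(30/2) = 0.29 × 3.873 = 1.123.
z_β = 1.123 − 1.645 = -0.522.
Power = Φ(-0.522) = 0.301.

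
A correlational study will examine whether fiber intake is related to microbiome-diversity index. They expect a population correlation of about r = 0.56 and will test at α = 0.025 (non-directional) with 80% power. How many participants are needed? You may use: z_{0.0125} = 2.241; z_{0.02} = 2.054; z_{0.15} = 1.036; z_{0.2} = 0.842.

Fisher's z: C = ½·ln((1+r)/(1−r)) = ½·ln(3.5455) = 0.6328.
n = ((z_{α/2} + z_β)/C)² + 3.
(2.241 + 0.842) / 0.6328 = 3.083 / 0.6328 = 4.872.
n = 4.872² + 3 = 23.74 + 3 = 26.7.
Round up.

n = 27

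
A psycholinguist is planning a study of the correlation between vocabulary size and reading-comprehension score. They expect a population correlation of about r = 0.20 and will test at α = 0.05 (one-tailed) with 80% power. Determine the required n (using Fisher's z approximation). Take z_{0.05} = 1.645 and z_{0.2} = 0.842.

Fisher's z: C = ½·ln((1+r)/(1−r)) = ½·ln(1.5000) = 0.2027.
n = ((z_{α} + z_β)/C)² + 3.
(1.645 + 0.842) / 0.2027 = 2.487 / 0.2027 = 12.269.
n = 12.269² + 3 = 150.54 + 3 = 153.5.
Round up.

n = 154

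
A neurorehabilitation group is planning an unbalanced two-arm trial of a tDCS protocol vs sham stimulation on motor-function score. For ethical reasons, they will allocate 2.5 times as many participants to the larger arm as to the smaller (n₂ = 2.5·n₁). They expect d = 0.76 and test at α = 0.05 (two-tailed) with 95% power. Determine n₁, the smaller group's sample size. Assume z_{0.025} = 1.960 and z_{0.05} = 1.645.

With allocation ratio k = n₂/n₁ = 2.5, Var(x̄₁−x̄₂) = σ²(1/n₁ + 1/(k·n₁)) = σ²·(k+1)/(k·n₁).
So n₁ = (1 + 1/k)·((z_{α/2} + z_β)/d)² = 1.400 × (3.605/0.76)².
n₁ = 1.400 × 22.50 = 31.5.
Round up: n₁ = 32, giving n₂ = 2.5 × 32 = 80.

n₁ = 32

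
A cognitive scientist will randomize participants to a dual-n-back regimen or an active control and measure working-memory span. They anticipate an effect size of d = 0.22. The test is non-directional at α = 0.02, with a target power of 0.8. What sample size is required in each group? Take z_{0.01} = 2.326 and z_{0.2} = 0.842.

For two independent groups with equal n: n = 2·((z_{α/2} + z_β) / d)².
z_{α/2} + z_β = 2.326 + 0.842 = 3.168.
n = 2 × (3.168 / 0.22)² = 2 × 14.400² = 2 × 207.36 = 414.7.
Round up to the next whole participant.

n = 415 per group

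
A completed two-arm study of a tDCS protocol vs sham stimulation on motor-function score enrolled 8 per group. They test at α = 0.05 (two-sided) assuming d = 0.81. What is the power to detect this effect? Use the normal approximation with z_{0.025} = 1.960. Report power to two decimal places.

power ≈ 0.37

For two equal groups, power = Φ(d·√(n/2) − z_{α/2}).
d·√(n/2) = 0.81 × √(8/2) = 0.81 × 2.000 = 1.620.
z_β = 1.620 − 1.960 = -0.340.
Power = Φ(-0.340) = 0.367.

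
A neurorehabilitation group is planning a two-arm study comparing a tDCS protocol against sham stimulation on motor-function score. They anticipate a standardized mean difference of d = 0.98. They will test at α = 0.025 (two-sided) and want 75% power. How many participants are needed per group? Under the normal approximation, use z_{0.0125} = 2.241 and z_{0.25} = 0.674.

For two independent groups with equal n: n = 2·((z_{α/2} + z_β) / d)².
z_{α/2} + z_β = 2.241 + 0.674 = 2.915.
n = 2 × (2.915 / 0.98)² = 2 × 2.974² = 2 × 8.85 = 17.7.
Round up to the next whole participant.

n = 18 per group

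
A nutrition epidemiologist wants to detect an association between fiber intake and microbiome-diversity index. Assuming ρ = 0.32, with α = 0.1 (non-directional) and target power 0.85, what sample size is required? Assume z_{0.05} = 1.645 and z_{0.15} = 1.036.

n = 69

Fisher's z: C = ½·ln((1+r)/(1−r)) = ½·ln(1.9412) = 0.3316.
n = ((z_{α/2} + z_β)/C)² + 3.
(1.645 + 1.036) / 0.3316 = 2.681 / 0.3316 = 8.085.
n = 8.085² + 3 = 65.37 + 3 = 68.4.
Round up.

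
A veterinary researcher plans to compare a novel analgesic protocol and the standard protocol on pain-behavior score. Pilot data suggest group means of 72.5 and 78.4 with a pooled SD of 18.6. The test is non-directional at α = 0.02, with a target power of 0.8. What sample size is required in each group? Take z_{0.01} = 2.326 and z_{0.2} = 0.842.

Cohen's d = |M₁ − M₂| / SD_pooled = |72.5 − 78.4| / 18.6 = 5.9 / 18.6 = 0.317.
For two independent groups with equal n: n = 2·((z_{α/2} + z_β) / d)².
z_{α/2} + z_β = 2.326 + 0.842 = 3.168.
n = 2 × (3.168 / 0.317)² = 2 × 9.994² = 2 × 99.87 = 199.7.
Round up to the next whole participant.

n = 200 per group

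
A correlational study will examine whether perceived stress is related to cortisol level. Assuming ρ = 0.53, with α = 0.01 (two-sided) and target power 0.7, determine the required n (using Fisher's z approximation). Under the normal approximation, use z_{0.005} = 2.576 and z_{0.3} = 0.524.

Fisher's z: C = ½·ln((1+r)/(1−r)) = ½·ln(3.2553) = 0.5901.
n = ((z_{α/2} + z_β)/C)² + 3.
(2.576 + 0.524) / 0.5901 = 3.100 / 0.5901 = 5.253.
n = 5.253² + 3 = 27.60 + 3 = 30.6.
Round up.

n = 31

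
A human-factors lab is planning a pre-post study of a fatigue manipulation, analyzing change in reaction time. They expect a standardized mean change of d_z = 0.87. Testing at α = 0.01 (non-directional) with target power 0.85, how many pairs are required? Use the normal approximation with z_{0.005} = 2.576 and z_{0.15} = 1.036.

n = 18 pairs

For a paired (one-sample on differences) test: n = ((z_{α/2} + z_β) / d)².
z_{α/2} + z_β = 2.576 + 1.036 = 3.612.
n = (3.612 / 0.87)² = 4.152² = 17.24.
Round up.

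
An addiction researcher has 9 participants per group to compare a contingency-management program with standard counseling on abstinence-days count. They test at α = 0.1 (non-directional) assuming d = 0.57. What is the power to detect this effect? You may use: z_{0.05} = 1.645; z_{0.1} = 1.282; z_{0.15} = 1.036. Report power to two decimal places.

power ≈ 0.33

For two equal groups, power = Φ(d·√(n/2) − z_{α/2}).
d·√(n/2) = 0.57 × √(9/2) = 0.57 × 2.121 = 1.209.
z_β = 1.209 − 1.645 = -0.436.
Power = Φ(-0.436) = 0.331.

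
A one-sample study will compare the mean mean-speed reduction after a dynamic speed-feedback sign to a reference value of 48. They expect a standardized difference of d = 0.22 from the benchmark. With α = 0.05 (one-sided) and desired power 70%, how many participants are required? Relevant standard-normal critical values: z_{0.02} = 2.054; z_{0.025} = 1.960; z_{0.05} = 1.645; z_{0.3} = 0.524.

n = 98

For a one-sample test: n = ((z_{α} + z_β) / d)².
z_{α} + z_β = 1.645 + 0.524 = 2.169.
n = (2.169 / 0.22)² = 9.859² = 97.20.
Round up.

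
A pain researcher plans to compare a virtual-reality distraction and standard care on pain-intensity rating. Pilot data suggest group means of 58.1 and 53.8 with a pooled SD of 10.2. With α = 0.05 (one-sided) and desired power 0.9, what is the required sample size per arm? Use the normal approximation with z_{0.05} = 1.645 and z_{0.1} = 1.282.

n = 97 per group

Cohen's d = |M₁ − M₂| / SD_pooled = |58.1 − 53.8| / 10.2 = 4.3 / 10.2 = 0.422.
For two independent groups with equal n: n = 2·((z_{α} + z_β) / d)².
z_{α} + z_β = 1.645 + 1.282 = 2.927.
n = 2 × (2.927 / 0.422)² = 2 × 6.936² = 2 × 48.11 = 96.2.
Round up to the next whole participant.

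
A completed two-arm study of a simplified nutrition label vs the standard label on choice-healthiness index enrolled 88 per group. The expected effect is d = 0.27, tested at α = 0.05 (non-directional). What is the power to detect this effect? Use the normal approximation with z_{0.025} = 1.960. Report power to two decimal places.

For two equal groups, power = Φ(d·√(n/2) − z_{α/2}).
d·√(n/2) = 0.27 × √(88/2) = 0.27 × 6.633 = 1.791.
z_β = 1.791 − 1.960 = -0.169.
Power = Φ(-0.169) = 0.433.

power ≈ 0.43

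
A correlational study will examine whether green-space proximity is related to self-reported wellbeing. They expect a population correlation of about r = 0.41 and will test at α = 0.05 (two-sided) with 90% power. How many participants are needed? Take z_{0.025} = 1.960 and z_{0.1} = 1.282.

n = 59

Fisher's z: C = ½·ln((1+r)/(1−r)) = ½·ln(2.3898) = 0.4356.
n = ((z_{α/2} + z_β)/C)² + 3.
(1.960 + 1.282) / 0.4356 = 3.242 / 0.4356 = 7.443.
n = 7.443² + 3 = 55.39 + 3 = 58.4.
Round up.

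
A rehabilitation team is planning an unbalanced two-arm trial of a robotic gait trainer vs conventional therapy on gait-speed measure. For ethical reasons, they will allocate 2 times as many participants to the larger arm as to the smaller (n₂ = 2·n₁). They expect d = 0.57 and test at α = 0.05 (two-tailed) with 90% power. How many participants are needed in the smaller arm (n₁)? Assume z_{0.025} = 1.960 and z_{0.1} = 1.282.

n₁ = 49

With allocation ratio k = n₂/n₁ = 2, Var(x̄₁−x̄₂) = σ²(1/n₁ + 1/(k·n₁)) = σ²·(k+1)/(k·n₁).
So n₁ = (1 + 1/k)·((z_{α/2} + z_β)/d)² = 1.500 × (3.242/0.57)².
n₁ = 1.500 × 32.35 = 48.5.
Round up: n₁ = 49, giving n₂ = 2 × 49 = 98.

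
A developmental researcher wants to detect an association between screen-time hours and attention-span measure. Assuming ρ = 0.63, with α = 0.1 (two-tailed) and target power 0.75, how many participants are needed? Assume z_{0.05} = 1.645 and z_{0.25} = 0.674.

n = 13

Fisher's z: C = ½·ln((1+r)/(1−r)) = ½·ln(4.4054) = 0.7414.
n = ((z_{α/2} + z_β)/C)² + 3.
(1.645 + 0.674) / 0.7414 = 2.319 / 0.7414 = 3.128.
n = 3.128² + 3 = 9.78 + 3 = 12.8.
Round up.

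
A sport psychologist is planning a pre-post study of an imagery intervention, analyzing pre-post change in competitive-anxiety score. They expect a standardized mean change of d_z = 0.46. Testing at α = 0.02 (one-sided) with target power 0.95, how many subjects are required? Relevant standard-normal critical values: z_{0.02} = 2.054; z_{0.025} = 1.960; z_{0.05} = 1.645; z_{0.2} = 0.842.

For a paired (one-sample on differences) test: n = ((z_{α} + z_β) / d)².
z_{α} + z_β = 2.054 + 1.645 = 3.699.
n = (3.699 / 0.46)² = 8.041² = 64.66.
Round up.

n = 65 pairs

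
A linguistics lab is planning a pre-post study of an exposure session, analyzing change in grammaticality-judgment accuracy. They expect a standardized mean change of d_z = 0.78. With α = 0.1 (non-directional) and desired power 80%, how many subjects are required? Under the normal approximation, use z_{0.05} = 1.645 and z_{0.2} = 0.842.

For a paired (one-sample on differences) test: n = ((z_{α/2} + z_β) / d)².
z_{α/2} + z_β = 1.645 + 0.842 = 2.487.
n = (2.487 / 0.78)² = 3.188² = 10.17.
Round up.

n = 11 pairs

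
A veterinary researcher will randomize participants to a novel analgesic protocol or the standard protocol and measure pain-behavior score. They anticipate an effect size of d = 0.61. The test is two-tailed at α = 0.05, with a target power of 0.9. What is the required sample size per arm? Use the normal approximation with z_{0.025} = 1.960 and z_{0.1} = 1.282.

n = 57 per group

For two independent groups with equal n: n = 2·((z_{α/2} + z_β) / d)².
z_{α/2} + z_β = 1.960 + 1.282 = 3.242.
n = 2 × (3.242 / 0.61)² = 2 × 5.315² = 2 × 28.25 = 56.5.
Round up to the next whole participant.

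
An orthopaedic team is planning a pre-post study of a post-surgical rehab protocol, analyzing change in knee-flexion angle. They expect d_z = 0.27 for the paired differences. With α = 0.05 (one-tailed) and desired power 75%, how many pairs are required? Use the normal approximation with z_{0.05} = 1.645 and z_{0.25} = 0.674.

n = 74 pairs

For a paired (one-sample on differences) test: n = ((z_{α} + z_β) / d)².
z_{α} + z_β = 1.645 + 0.674 = 2.319.
n = (2.319 / 0.27)² = 8.589² = 73.77.
Round up.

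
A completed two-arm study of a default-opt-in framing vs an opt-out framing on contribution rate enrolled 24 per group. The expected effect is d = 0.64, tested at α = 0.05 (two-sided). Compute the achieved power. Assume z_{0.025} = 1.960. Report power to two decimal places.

For two equal groups, power = Φ(d·√(n/2) − z_{α/2}).
d·√(n/2) = 0.64 × √(24/2) = 0.64 × 3.464 = 2.217.
z_β = 2.217 − 1.960 = 0.257.
Power = Φ(0.257) = 0.601.

power ≈ 0.60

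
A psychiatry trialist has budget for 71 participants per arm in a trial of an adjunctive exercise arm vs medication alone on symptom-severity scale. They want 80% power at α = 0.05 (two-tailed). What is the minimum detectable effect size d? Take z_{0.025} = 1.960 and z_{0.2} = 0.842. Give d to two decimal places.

d_min ≈ 0.47

For two independent groups of n = 71 each: d_min = (z_{α/2} + z_β)·√(2/n).
z-sum = 1.960 + 0.842 = 2.802.
d_min = 2.802 × √(2/71) = 2.802 × 0.1678 = 0.470.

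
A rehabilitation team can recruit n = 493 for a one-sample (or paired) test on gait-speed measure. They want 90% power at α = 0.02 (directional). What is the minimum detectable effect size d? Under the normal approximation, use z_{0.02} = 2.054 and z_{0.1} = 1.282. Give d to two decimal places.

For a single sample (or paired design) of n = 493: d_min = (z_{α} + z_β)/√n.
z-sum = 2.054 + 1.282 = 3.336.
d_min = 3.336 / √493 = 3.336 / 22.204 = 0.150.

d_min ≈ 0.15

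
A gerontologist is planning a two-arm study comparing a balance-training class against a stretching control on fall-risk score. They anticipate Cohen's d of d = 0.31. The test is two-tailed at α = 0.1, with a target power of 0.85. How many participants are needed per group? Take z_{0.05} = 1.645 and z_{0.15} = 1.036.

n = 150 per group

For two independent groups with equal n: n = 2·((z_{α/2} + z_β) / d)².
z_{α/2} + z_β = 1.645 + 1.036 = 2.681.
n = 2 × (2.681 / 0.31)² = 2 × 8.648² = 2 × 74.79 = 149.6.
Round up to the next whole participant.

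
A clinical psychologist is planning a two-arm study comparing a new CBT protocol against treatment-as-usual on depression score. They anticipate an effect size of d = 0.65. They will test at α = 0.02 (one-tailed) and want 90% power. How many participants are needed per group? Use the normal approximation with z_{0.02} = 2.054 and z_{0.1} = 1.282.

For two independent groups with equal n: n = 2·((z_{α} + z_β) / d)².
z_{α} + z_β = 2.054 + 1.282 = 3.336.
n = 2 × (3.336 / 0.65)² = 2 × 5.132² = 2 × 26.34 = 52.7.
Round up to the next whole participant.

n = 53 per group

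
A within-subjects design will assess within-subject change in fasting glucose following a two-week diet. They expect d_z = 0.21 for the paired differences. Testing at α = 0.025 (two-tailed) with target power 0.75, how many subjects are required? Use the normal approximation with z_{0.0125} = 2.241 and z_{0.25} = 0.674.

For a paired (one-sample on differences) test: n = ((z_{α/2} + z_β) / d)².
z_{α/2} + z_β = 2.241 + 0.674 = 2.915.
n = (2.915 / 0.21)² = 13.881² = 192.68.
Round up.

n = 193 pairs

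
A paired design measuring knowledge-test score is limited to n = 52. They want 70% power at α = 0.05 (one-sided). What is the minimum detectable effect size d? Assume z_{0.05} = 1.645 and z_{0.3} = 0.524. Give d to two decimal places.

For a single sample (or paired design) of n = 52: d_min = (z_{α} + z_β)/√n.
z-sum = 1.645 + 0.524 = 2.169.
d_min = 2.169 / √52 = 2.169 / 7.211 = 0.301.

d_min ≈ 0.30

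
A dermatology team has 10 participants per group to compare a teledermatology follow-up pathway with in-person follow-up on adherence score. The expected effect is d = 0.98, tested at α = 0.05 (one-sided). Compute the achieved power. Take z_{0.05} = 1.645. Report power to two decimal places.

power ≈ 0.71

For two equal groups, power = Φ(d·√(n/2) − z_{α}).
d·√(n/2) = 0.98 × √(10/2) = 0.98 × 2.236 = 2.191.
z_β = 2.191 − 1.645 = 0.546.
Power = Φ(0.546) = 0.708.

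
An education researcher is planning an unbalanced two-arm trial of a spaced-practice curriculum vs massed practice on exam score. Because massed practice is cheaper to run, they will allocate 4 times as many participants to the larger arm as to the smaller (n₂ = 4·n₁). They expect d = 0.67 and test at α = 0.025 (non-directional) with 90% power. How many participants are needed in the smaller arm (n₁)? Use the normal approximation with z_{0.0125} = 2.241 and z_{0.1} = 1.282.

With allocation ratio k = n₂/n₁ = 4, Var(x̄₁−x̄₂) = σ²(1/n₁ + 1/(k·n₁)) = σ²·(k+1)/(k·n₁).
So n₁ = (1 + 1/k)·((z_{α/2} + z_β)/d)² = 1.250 × (3.523/0.67)².
n₁ = 1.250 × 27.65 = 34.6.
Round up: n₁ = 35, giving n₂ = 4 × 35 = 140.

n₁ = 35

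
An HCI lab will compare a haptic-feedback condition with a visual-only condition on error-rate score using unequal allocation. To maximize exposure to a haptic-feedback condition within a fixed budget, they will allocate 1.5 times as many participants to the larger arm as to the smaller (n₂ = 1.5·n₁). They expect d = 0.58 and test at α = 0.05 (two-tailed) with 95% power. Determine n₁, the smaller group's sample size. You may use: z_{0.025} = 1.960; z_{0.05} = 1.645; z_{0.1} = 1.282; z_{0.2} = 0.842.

With allocation ratio k = n₂/n₁ = 1.5, Var(x̄₁−x̄₂) = σ²(1/n₁ + 1/(k·n₁)) = σ²·(k+1)/(k·n₁).
So n₁ = (1 + 1/k)·((z_{α/2} + z_β)/d)² = 1.667 × (3.605/0.58)².
n₁ = 1.667 × 38.63 = 64.4.
Round up: n₁ = 65, giving n₂ = ⌈1.5 × 65⌉ = ⌈97.5⌉ = 98.

n₁ = 65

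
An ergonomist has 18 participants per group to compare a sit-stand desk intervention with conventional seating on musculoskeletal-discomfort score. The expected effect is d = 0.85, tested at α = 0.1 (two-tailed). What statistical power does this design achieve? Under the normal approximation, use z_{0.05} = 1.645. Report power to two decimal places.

For two equal groups, power = Φ(d·√(n/2) − z_{α/2}).
d·√(n/2) = 0.85 × √(18/2) = 0.85 × 3.000 = 2.550.
z_β = 2.550 − 1.645 = 0.905.
Power = Φ(0.905) = 0.817.

power ≈ 0.82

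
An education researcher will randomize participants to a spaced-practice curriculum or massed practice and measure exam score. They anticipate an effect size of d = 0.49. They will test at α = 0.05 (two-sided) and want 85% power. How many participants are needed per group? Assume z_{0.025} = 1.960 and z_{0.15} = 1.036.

n = 75 per group

For two independent groups with equal n: n = 2·((z_{α/2} + z_β) / d)².
z_{α/2} + z_β = 1.960 + 1.036 = 2.996.
n = 2 × (2.996 / 0.49)² = 2 × 6.114² = 2 × 37.38 = 74.8.
Round up to the next whole participant.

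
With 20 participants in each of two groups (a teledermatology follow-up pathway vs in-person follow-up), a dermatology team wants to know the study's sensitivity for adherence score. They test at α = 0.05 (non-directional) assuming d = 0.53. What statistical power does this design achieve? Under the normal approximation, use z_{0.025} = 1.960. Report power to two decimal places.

power ≈ 0.39

For two equal groups, power = Φ(d·√(n/2) − z_{α/2}).
d·√(n/2) = 0.53 × √(20/2) = 0.53 × 3.162 = 1.676.
z_β = 1.676 − 1.960 = -0.284.
Power = Φ(-0.284) = 0.388.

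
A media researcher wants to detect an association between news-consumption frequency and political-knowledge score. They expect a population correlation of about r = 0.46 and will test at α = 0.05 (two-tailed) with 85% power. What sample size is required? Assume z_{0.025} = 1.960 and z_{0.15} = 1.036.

n = 40

Fisher's z: C = ½·ln((1+r)/(1−r)) = ½·ln(2.7037) = 0.4973.
n = ((z_{α/2} + z_β)/C)² + 3.
(1.960 + 1.036) / 0.4973 = 2.996 / 0.4973 = 6.025.
n = 6.025² + 3 = 36.29 + 3 = 39.3.
Round up.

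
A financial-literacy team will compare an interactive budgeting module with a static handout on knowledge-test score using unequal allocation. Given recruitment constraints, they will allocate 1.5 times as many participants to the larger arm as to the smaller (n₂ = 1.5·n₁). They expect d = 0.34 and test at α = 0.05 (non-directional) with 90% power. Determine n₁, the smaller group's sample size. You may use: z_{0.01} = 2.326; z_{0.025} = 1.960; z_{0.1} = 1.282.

n₁ = 152

With allocation ratio k = n₂/n₁ = 1.5, Var(x̄₁−x̄₂) = σ²(1/n₁ + 1/(k·n₁)) = σ²·(k+1)/(k·n₁).
So n₁ = (1 + 1/k)·((z_{α/2} + z_β)/d)² = 1.667 × (3.242/0.34)².
n₁ = 1.667 × 90.92 = 151.5.
Round up: n₁ = 152, giving n₂ = 1.5 × 152 = 228.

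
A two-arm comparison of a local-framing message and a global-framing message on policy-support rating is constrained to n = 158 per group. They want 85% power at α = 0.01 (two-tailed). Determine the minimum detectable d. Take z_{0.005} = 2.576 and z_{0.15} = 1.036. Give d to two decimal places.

d_min ≈ 0.41

For two independent groups of n = 158 each: d_min = (z_{α/2} + z_β)·√(2/n).
z-sum = 2.576 + 1.036 = 3.612.
d_min = 3.612 × √(2/158) = 3.612 × 0.1125 = 0.406.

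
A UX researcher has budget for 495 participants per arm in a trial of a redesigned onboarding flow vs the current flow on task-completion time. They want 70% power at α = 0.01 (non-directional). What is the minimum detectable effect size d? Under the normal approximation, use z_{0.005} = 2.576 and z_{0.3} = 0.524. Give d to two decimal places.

d_min ≈ 0.20

For two independent groups of n = 495 each: d_min = (z_{α/2} + z_β)·√(2/n).
z-sum = 2.576 + 0.524 = 3.100.
d_min = 3.100 × √(2/495) = 3.100 × 0.0636 = 0.197.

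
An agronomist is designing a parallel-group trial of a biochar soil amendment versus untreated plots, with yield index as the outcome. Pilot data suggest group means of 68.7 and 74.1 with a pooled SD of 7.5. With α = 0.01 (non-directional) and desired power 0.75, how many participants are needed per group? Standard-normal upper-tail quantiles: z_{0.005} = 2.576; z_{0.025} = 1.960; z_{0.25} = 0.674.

n = 41 per group

Cohen's d = |M₁ − M₂| / SD_pooled = |68.7 − 74.1| / 7.5 = 5.4 / 7.5 = 0.720.
For two independent groups with equal n: n = 2·((z_{α/2} + z_β) / d)².
z_{α/2} + z_β = 2.576 + 0.674 = 3.250.
n = 2 × (3.250 / 0.720)² = 2 × 4.514² = 2 × 20.38 = 40.8.
Round up to the next whole participant.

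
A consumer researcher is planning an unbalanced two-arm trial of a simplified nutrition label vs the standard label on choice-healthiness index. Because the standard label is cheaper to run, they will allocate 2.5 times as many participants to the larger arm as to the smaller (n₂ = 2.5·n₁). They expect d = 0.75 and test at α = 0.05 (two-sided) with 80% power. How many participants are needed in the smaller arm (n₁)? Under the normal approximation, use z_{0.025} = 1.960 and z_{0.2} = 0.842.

n₁ = 20

With allocation ratio k = n₂/n₁ = 2.5, Var(x̄₁−x̄₂) = σ²(1/n₁ + 1/(k·n₁)) = σ²·(k+1)/(k·n₁).
So n₁ = (1 + 1/k)·((z_{α/2} + z_β)/d)² = 1.400 × (2.802/0.75)².
n₁ = 1.400 × 13.96 = 19.5.
Round up: n₁ = 20, giving n₂ = 2.5 × 20 = 50.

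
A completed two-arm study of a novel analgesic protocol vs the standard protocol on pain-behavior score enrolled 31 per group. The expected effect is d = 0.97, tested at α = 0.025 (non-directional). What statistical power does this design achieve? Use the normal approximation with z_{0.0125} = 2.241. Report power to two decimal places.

power ≈ 0.94

For two equal groups, power = Φ(d·√(n/2) − z_{α/2}).
d·√(n/2) = 0.97 × √(31/2) = 0.97 × 3.937 = 3.819.
z_β = 3.819 − 2.241 = 1.578.
Power = Φ(1.578) = 0.943.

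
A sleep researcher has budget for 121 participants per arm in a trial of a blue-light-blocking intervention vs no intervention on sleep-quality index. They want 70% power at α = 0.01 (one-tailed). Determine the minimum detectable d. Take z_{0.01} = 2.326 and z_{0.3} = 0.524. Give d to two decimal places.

d_min ≈ 0.37

For two independent groups of n = 121 each: d_min = (z_{α} + z_β)·√(2/n).
z-sum = 2.326 + 0.524 = 2.850.
d_min = 2.850 × √(2/121) = 2.850 × 0.1286 = 0.366.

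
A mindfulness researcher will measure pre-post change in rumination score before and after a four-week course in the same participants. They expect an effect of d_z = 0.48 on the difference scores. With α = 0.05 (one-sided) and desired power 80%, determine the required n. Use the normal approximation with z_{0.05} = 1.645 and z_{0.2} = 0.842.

n = 27 pairs

For a paired (one-sample on differences) test: n = ((z_{α} + z_β) / d)².
z_{α} + z_β = 1.645 + 0.842 = 2.487.
n = (2.487 / 0.48)² = 5.181² = 26.85.
Round up.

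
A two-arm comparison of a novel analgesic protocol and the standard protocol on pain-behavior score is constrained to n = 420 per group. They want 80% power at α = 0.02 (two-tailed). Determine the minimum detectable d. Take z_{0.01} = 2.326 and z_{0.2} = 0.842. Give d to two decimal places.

d_min ≈ 0.22

For two independent groups of n = 420 each: d_min = (z_{α/2} + z_β)·√(2/n).
z-sum = 2.326 + 0.842 = 3.168.
d_min = 3.168 × √(2/420) = 3.168 × 0.0690 = 0.219.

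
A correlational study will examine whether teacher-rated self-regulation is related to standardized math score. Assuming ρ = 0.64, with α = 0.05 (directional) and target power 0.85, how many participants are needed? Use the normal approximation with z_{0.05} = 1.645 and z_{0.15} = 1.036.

n = 16

Fisher's z: C = ½·ln((1+r)/(1−r)) = ½·ln(4.5556) = 0.7582.
n = ((z_{α} + z_β)/C)² + 3.
(1.645 + 1.036) / 0.7582 = 2.681 / 0.7582 = 3.536.
n = 3.536² + 3 = 12.50 + 3 = 15.5.
Round up.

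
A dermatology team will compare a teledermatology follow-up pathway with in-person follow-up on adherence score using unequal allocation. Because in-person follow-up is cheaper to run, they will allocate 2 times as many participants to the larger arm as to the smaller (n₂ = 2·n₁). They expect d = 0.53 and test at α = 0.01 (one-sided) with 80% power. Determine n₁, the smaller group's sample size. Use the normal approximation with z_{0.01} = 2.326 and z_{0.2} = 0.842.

n₁ = 54

With allocation ratio k = n₂/n₁ = 2, Var(x̄₁−x̄₂) = σ²(1/n₁ + 1/(k·n₁)) = σ²·(k+1)/(k·n₁).
So n₁ = (1 + 1/k)·((z_{α} + z_β)/d)² = 1.500 × (3.168/0.53)².
n₁ = 1.500 × 35.73 = 53.6.
Round up: n₁ = 54, giving n₂ = 2 × 54 = 108.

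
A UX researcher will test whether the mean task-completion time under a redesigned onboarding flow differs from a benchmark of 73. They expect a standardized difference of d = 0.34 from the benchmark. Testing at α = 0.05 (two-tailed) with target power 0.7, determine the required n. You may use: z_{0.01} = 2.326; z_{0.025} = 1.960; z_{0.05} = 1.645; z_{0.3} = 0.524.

n = 54

For a one-sample test: n = ((z_{α/2} + z_β) / d)².
z_{α/2} + z_β = 1.960 + 0.524 = 2.484.
n = (2.484 / 0.34)² = 7.306² = 53.38.
Round up.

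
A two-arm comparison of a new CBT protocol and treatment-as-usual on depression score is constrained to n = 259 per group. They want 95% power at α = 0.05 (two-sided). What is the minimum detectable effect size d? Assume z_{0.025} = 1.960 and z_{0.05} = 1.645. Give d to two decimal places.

For two independent groups of n = 259 each: d_min = (z_{α/2} + z_β)·√(2/n).
z-sum = 1.960 + 1.645 = 3.605.
d_min = 3.605 × √(2/259) = 3.605 × 0.0879 = 0.317.

d_min ≈ 0.32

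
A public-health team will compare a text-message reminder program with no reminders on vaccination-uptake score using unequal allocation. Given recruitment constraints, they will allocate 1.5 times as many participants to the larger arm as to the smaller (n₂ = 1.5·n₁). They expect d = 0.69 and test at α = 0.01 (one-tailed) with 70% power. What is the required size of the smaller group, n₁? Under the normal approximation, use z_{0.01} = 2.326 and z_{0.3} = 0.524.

n₁ = 29

With allocation ratio k = n₂/n₁ = 1.5, Var(x̄₁−x̄₂) = σ²(1/n₁ + 1/(k·n₁)) = σ²·(k+1)/(k·n₁).
So n₁ = (1 + 1/k)·((z_{α} + z_β)/d)² = 1.667 × (2.850/0.69)².
n₁ = 1.667 × 17.06 = 28.4.
Round up: n₁ = 29, giving n₂ = ⌈1.5 × 29⌉ = ⌈43.5⌉ = 44.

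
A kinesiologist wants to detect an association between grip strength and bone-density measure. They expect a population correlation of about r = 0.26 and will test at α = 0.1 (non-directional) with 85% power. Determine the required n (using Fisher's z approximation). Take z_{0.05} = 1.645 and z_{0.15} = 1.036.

n = 105

Fisher's z: C = ½·ln((1+r)/(1−r)) = ½·ln(1.7027) = 0.2661.
n = ((z_{α/2} + z_β)/C)² + 3.
(1.645 + 1.036) / 0.2661 = 2.681 / 0.2661 = 10.075.
n = 10.075² + 3 = 101.51 + 3 = 104.5.
Round up.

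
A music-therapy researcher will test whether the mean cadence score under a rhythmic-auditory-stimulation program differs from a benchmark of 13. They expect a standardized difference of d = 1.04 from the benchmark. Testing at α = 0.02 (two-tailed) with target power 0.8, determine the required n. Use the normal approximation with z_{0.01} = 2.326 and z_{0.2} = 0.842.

n = 10

For a one-sample test: n = ((z_{α/2} + z_β) / d)².
z_{α/2} + z_β = 2.326 + 0.842 = 3.168.
n = (3.168 / 1.04)² = 3.046² = 9.28.
Round up.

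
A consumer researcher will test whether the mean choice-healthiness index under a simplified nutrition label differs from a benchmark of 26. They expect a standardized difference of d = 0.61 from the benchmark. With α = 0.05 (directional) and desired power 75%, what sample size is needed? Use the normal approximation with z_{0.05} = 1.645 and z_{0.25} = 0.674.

For a one-sample test: n = ((z_{α} + z_β) / d)².
z_{α} + z_β = 1.645 + 0.674 = 2.319.
n = (2.319 / 0.61)² = 3.802² = 14.45.
Round up.

n = 15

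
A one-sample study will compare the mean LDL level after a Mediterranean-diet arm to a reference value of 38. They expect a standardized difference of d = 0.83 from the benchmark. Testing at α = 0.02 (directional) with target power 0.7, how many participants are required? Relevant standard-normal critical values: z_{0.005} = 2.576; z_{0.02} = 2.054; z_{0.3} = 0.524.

For a one-sample test: n = ((z_{α} + z_β) / d)².
z_{α} + z_β = 2.054 + 0.524 = 2.578.
n = (2.578 / 0.83)² = 3.106² = 9.65.
Round up.

n = 10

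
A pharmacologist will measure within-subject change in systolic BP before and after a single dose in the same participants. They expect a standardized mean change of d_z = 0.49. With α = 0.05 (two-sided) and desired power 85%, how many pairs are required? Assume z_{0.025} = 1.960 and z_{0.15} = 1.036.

n = 38 pairs

For a paired (one-sample on differences) test: n = ((z_{α/2} + z_β) / d)².
z_{α/2} + z_β = 1.960 + 1.036 = 2.996.
n = (2.996 / 0.49)² = 6.114² = 37.38.
Round up.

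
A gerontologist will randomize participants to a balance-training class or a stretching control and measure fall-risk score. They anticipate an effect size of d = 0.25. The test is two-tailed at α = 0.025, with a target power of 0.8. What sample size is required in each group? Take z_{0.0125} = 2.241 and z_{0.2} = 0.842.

n = 305 per group

For two independent groups with equal n: n = 2·((z_{α/2} + z_β) / d)².
z_{α/2} + z_β = 2.241 + 0.842 = 3.083.
n = 2 × (3.083 / 0.25)² = 2 × 12.332² = 2 × 152.08 = 304.2.
Round up to the next whole participant.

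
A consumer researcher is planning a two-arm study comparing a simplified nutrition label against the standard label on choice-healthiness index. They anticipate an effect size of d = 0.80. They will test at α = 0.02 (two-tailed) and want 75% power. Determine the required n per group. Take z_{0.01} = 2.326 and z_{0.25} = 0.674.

n = 29 per group

For two independent groups with equal n: n = 2·((z_{α/2} + z_β) / d)².
z_{α/2} + z_β = 2.326 + 0.674 = 3.000.
n = 2 × (3.000 / 0.80)² = 2 × 3.750² = 2 × 14.06 = 28.1.
Round up to the next whole participant.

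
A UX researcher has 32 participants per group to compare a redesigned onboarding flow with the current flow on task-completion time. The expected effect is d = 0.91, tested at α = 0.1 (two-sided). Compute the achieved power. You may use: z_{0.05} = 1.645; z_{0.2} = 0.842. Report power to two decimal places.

power ≈ 0.98

For two equal groups, power = Φ(d·√(n/2) − z_{α/2}).
d·√(n/2) = 0.91 × √(32/2) = 0.91 × 4.000 = 3.640.
z_β = 3.640 − 1.645 = 1.995.
Power = Φ(1.995) = 0.977.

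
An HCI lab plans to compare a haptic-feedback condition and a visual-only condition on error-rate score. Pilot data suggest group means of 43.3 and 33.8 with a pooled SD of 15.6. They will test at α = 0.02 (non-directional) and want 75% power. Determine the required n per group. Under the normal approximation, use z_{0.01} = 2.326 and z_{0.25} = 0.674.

n = 49 per group

Cohen's d = |M₁ − M₂| / SD_pooled = |43.3 − 33.8| / 15.6 = 9.5 / 15.6 = 0.609.
For two independent groups with equal n: n = 2·((z_{α/2} + z_β) / d)².
z_{α/2} + z_β = 2.326 + 0.674 = 3.000.
n = 2 × (3.000 / 0.609)² = 2 × 4.926² = 2 × 24.27 = 48.5.
Round up to the next whole participant.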